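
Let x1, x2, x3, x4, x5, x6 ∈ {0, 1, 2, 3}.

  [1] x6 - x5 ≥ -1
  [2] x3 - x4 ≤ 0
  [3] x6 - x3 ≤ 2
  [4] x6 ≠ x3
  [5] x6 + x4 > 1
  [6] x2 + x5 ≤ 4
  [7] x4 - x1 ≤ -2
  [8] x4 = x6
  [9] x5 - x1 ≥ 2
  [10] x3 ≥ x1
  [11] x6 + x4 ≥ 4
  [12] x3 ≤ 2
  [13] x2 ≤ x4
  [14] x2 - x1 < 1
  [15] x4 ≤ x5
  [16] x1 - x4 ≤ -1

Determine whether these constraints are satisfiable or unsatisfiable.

Unsatisfiable

Constraints 1, 2, 3, 7, and 9 give x6 − x5 ≥ -1, x5 − x1 ≥ 2, x1 − x4 ≥ 2, x4 − x3 ≥ 0, x3 − x6 ≥ -2.
Adding all 5 inequalities: the left sides telescope to 0, and the right sides sum to (-1) + 2 + 2 + 0 + (-2) = 1. So 0 ≥ 1, which is false.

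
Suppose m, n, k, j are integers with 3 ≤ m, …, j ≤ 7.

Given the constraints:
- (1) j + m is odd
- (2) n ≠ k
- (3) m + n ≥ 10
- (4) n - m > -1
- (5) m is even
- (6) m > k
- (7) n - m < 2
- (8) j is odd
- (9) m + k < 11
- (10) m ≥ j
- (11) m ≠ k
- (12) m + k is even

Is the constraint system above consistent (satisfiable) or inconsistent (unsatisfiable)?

Try m = 6, n = 6, k = 4, j = 5.
Check constraint 3: m + n = 12; constraint 4: n - m = 0. The remaining constraints are straightforward to verify.

Satisfiable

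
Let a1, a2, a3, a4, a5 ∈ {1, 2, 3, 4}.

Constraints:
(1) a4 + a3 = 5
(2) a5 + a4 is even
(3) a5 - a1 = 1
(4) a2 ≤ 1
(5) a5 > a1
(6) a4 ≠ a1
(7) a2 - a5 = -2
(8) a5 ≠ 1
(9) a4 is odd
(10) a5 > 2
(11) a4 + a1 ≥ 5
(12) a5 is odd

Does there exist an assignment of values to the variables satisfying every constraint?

Satisfiable

The assignment a1 = 2, a2 = 1, a3 = 2, a4 = 3, a5 = 3 works:
  constraint 1 holds since a4 + a3 = 5.
  constraint 3 holds since a5 - a1 = 1.
  constraint 7 holds since a2 - a5 = -2.
The rest check out directly.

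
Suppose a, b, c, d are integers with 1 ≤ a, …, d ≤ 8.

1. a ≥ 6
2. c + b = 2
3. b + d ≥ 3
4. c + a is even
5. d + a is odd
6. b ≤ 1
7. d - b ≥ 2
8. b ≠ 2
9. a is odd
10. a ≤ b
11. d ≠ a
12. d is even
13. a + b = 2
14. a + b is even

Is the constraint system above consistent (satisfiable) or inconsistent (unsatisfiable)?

Unsatisfiable

From constraint 1: a ≥ 6. From constraints 6 and 10: a ≤ b and b ≤ 1, so a ≤ 1. But 1 < 6, so no value of a works.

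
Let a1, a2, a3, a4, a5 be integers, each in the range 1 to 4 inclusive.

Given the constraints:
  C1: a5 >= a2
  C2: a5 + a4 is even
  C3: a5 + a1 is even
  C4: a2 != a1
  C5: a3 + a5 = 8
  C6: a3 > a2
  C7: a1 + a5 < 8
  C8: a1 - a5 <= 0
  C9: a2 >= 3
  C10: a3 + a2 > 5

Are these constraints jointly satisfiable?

Satisfiable

Take a1 = 2, a2 = 3, a3 = 4, a4 = 4, a5 = 4. Then constraint 5: a3 + a5 = 8; constraint 7: a1 + a5 = 6; constraint 8: a1 - a5 = -2, and every other listed constraint is also met.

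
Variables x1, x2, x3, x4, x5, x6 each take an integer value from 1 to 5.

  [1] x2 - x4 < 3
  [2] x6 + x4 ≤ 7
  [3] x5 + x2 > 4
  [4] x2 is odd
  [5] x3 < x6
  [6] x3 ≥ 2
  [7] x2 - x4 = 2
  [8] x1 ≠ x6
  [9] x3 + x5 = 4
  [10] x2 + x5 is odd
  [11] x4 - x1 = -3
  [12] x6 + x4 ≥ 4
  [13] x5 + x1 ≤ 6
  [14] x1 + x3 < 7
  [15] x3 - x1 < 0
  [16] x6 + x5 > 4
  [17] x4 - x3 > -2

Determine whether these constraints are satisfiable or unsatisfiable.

Take x1 = 4, x2 = 3, x3 = 2, x4 = 1, x5 = 2, x6 = 3. Then constraint 1: x2 - x4 = 2; constraint 2: x6 + x4 = 4; constraint 3: x5 + x2 = 5, and every other listed constraint is also met.

Satisfiable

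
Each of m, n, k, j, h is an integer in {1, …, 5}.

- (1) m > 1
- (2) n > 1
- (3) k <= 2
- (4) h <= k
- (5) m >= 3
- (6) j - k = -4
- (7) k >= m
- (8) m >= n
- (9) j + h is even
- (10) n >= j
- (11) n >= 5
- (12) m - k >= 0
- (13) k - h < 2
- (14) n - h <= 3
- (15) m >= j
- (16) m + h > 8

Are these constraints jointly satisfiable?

From constraints 8 and 11: m ≥ n and n ≥ 5, so m ≥ 5. From constraints 3 and 7: m ≤ k and k ≤ 2, so m ≤ 2. But 2 < 5, so no value of m works.

Unsatisfiable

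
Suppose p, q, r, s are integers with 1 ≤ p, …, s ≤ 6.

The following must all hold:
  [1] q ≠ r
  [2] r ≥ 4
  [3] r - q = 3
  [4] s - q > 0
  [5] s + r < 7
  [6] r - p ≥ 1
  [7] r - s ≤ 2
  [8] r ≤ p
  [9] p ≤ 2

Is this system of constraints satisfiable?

Unsatisfiable

From constraint 2: r ≥ 4. From constraints 8 and 9: r ≤ p and p ≤ 2, so r ≤ 2. But 2 < 4, so no value of r works.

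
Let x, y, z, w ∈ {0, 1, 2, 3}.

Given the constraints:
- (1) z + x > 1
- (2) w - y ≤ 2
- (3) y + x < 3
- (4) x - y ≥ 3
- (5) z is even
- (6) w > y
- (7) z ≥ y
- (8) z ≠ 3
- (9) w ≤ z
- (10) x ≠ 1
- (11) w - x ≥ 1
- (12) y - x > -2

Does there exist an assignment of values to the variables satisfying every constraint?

Constraints 2, 4, and 11 give y − w ≥ -2, w − x ≥ 1, x − y ≥ 3.
Adding all 3 inequalities: the left sides telescope to 0, and the right sides sum to (-2) + 1 + 3 = 2. So 0 ≥ 2, which is false.

Unsatisfiable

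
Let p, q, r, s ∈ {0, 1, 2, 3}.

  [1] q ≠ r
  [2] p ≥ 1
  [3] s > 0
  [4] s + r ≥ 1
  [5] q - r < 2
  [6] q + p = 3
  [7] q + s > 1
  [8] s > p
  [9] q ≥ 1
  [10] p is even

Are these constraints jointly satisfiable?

Setting (p, q, r, s) = (2, 1, 0, 3) satisfies everything: constraint 4: s + r = 3; constraint 5: q - r = 1, and the others follow.

Satisfiable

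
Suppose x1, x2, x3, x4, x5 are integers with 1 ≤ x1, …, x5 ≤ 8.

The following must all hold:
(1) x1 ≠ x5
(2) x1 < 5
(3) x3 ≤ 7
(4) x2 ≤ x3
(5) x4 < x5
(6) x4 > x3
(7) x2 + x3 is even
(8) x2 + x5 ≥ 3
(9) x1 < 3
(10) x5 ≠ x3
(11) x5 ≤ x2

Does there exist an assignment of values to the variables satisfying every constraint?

Unsatisfiable

Constraints 4, 5, 6, and 11 give x5 ≤ x2, x2 ≤ x3, x3 < x4, x4 < x5. Chaining: x5 ≤ x2 ≤ x3 < x4 < x5, which forces x5 < x5 — impossible.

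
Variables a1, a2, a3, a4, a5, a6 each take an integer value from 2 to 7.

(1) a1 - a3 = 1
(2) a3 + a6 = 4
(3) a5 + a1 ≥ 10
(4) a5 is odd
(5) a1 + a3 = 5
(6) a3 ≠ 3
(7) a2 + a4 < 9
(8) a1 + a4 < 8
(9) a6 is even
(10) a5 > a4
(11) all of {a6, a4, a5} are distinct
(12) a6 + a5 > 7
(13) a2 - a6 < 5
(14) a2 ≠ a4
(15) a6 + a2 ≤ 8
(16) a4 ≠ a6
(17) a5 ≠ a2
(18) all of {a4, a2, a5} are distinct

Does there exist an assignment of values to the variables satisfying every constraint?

One satisfying assignment is a1 = 3, a2 = 5, a3 = 2, a4 = 3, a5 = 7, a6 = 2.
For the less obvious constraints — constraint 1: a1 - a3 = 1; constraint 2: a3 + a6 = 4; constraint 3: a5 + a1 = 10 — and the others hold by inspection.

Satisfiable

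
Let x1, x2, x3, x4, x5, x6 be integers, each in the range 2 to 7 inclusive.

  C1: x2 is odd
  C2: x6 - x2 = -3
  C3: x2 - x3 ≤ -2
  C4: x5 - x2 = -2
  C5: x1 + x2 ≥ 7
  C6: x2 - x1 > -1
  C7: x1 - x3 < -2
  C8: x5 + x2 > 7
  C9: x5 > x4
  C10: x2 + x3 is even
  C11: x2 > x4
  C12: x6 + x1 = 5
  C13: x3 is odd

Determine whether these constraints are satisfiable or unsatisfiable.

Satisfiable

Try x1 = 3, x2 = 5, x3 = 7, x4 = 2, x5 = 3, x6 = 2.
Check constraint 2: x6 - x2 = -3; constraint 3: x2 - x3 = -2. The remaining constraints are straightforward to verify.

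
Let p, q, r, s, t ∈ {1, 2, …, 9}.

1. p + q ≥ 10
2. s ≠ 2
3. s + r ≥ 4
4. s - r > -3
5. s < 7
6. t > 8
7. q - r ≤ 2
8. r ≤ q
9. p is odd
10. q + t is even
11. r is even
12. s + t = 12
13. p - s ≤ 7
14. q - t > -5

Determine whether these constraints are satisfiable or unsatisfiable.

One satisfying assignment is p = 7, q = 5, r = 4, s = 3, t = 9.
For the less obvious constraints — constraint 1: p + q = 12; constraint 3: s + r = 7 — and the others hold by inspection.

Satisfiable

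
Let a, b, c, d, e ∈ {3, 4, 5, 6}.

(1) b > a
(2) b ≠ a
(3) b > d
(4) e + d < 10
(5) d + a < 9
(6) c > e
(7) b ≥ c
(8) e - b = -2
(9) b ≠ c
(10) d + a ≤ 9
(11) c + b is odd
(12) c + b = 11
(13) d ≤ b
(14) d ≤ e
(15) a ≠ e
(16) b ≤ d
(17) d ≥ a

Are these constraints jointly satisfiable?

Unsatisfiable

Constraints 6, 7, 14, and 16 give b ≤ d, d ≤ e, e < c, c ≤ b. Chaining: b ≤ d ≤ e < c ≤ b, which forces b < b — impossible.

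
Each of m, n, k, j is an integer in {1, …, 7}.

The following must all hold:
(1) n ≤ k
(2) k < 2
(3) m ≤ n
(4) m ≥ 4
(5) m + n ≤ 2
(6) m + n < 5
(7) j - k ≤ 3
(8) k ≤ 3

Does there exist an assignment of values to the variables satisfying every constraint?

Unsatisfiable

From constraints 3 and 4: n ≥ m and m ≥ 4, so n ≥ 4. From constraints 1 and 8: n ≤ k and k ≤ 3, so n ≤ 3. But 3 < 4, so no value of n works.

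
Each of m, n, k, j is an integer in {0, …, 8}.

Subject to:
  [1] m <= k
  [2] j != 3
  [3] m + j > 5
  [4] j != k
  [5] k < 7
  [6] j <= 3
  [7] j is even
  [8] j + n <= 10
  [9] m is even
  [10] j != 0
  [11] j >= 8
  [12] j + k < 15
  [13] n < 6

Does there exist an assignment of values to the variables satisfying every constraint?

From constraint 11: j ≥ 8. From constraint 6: j ≤ 3. But 3 < 8, so no value of j works.

Unsatisfiable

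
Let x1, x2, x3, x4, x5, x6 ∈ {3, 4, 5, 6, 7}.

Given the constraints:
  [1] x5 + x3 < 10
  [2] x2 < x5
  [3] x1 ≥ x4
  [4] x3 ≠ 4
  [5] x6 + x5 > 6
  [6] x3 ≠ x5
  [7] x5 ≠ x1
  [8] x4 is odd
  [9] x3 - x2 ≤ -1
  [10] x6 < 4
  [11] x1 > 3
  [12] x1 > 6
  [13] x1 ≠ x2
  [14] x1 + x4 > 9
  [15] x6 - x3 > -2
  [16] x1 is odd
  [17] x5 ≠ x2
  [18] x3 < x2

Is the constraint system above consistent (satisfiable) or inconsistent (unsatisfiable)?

Satisfiable

One satisfying assignment is x1 = 7, x2 = 4, x3 = 3, x4 = 3, x5 = 5, x6 = 3.
For the less obvious constraints — constraint 1: x5 + x3 = 8; constraint 5: x6 + x5 = 8 — and the others hold by inspection.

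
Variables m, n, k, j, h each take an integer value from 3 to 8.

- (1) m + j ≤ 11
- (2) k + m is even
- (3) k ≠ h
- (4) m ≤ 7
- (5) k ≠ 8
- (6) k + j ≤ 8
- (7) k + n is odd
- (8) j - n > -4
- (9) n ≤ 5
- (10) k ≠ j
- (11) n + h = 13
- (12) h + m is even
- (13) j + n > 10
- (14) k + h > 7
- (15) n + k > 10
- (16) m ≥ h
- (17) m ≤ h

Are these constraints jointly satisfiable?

From constraint 9: n ≤ 5. From constraints 4 and 16: h ≤ m ≤ 7. Hence n + h ≤ 12. But constraint 11 requires n + h = 13, and 13 > 12. Contradiction.

Unsatisfiable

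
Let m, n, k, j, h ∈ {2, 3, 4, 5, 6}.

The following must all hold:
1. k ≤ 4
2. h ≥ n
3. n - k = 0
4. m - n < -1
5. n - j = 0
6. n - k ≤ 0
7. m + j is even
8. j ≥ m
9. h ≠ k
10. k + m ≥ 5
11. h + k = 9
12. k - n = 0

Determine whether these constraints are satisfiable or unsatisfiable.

Satisfiable

Try m = 2, n = 4, k = 4, j = 4, h = 5.
Check constraint 3: n - k = 0; constraint 4: m - n = -2. The remaining constraints are straightforward to verify.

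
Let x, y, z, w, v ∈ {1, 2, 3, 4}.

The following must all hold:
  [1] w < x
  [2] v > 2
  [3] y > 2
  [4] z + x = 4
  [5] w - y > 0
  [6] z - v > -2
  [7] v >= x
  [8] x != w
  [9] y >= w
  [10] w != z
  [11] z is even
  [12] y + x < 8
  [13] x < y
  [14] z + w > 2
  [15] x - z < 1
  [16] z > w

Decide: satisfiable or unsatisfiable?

Unsatisfiable

Constraints 1, 5, and 13 give w < x, x < y, y < w. Chaining: w < x < y < w, which forces w < w — impossible.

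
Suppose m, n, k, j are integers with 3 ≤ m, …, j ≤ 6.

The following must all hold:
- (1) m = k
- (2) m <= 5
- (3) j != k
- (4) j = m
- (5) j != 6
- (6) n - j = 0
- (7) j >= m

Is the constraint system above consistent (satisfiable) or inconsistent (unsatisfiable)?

From constraints 1 and 4, j = m = k, so j = k. But constraint 3 says j ≠ k. Contradiction.

Unsatisfiable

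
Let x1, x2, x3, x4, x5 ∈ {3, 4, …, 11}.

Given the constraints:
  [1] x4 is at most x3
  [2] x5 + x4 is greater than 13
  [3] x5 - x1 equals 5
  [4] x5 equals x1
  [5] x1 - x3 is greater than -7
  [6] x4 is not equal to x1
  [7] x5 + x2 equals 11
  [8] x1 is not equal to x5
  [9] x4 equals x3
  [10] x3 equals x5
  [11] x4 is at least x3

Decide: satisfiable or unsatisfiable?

From constraints 4, 9, and 10, x4 = x3 = x5 = x1, so x4 = x1. But constraint 6 says x4 ≠ x1. Contradiction.

Unsatisfiable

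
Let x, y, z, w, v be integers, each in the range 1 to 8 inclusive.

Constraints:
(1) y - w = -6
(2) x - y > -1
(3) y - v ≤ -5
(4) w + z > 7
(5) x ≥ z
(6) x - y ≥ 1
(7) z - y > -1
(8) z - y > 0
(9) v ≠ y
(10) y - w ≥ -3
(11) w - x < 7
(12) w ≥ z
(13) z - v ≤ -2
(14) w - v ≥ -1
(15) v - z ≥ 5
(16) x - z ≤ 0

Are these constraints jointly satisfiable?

Unsatisfiable

Constraints 6, 10, 14, 15, and 16 give z − x ≥ 0, x − y ≥ 1, y − w ≥ -3, w − v ≥ -1, v − z ≥ 5.
Adding all 5 inequalities: the left sides telescope to 0, and the right sides sum to 0 + 1 + (-3) + (-1) + 5 = 2. So 0 ≥ 2, which is false.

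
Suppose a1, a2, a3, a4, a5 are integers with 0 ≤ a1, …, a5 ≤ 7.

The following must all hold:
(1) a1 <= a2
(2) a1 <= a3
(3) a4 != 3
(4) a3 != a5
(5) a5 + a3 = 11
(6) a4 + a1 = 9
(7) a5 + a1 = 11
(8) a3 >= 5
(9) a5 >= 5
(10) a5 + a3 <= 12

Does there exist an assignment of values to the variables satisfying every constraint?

Try a1 = 5, a2 = 6, a3 = 5, a4 = 4, a5 = 6.
Check constraint 5: a5 + a3 = 11; constraint 6: a4 + a1 = 9; constraint 7: a5 + a1 = 11. The remaining constraints are straightforward to verify.

Satisfiable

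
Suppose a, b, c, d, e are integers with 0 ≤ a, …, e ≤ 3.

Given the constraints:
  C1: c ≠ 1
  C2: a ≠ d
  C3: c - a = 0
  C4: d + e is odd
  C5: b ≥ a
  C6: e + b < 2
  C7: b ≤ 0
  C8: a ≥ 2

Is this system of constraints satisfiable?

From constraint 8: a ≥ 2. From constraints 5 and 7: a ≤ b and b ≤ 0, so a ≤ 0. But 0 < 2, so no value of a works.

Unsatisfiable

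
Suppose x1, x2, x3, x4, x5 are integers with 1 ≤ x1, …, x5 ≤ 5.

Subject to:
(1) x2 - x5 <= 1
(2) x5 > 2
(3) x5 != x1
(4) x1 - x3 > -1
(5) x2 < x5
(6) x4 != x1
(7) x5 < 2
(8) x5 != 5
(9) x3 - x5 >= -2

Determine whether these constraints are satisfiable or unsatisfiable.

Unsatisfiable

From constraint 2: x5 ≥ 3. From constraint 7: x5 ≤ 1. But 1 < 3, so no value of x5 works.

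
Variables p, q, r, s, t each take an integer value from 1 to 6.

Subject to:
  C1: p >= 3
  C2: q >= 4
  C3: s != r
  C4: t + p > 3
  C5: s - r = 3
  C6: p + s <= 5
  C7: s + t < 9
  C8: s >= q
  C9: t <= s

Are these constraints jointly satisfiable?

From constraint 1: p ≥ 3. From constraints 2 and 8: s ≥ q ≥ 4. Hence p + s ≥ 7. But constraint 6 requires p + s ≤ 5, and 5 < 7. Contradiction.

Unsatisfiable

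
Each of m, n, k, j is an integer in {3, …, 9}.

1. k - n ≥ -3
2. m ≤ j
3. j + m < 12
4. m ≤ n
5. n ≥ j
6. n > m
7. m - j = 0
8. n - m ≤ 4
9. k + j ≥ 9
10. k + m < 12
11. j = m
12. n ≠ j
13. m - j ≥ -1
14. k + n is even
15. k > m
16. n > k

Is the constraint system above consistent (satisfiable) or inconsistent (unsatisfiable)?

The assignment m = 5, n = 8, k = 6, j = 5 works:
  constraint 1 holds since k - n = -2.
  constraint 3 holds since j + m = 10.
  constraint 7 holds since m - j = 0.
The rest check out directly.

Satisfiable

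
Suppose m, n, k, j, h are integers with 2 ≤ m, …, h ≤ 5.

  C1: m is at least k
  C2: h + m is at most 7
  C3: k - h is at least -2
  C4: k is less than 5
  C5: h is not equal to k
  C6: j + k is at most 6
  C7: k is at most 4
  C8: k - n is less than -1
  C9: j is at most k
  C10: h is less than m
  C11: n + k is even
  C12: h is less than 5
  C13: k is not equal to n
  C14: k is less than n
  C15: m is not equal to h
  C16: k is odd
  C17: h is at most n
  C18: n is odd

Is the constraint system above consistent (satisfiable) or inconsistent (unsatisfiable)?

One satisfying assignment is m = 5, n = 5, k = 3, j = 2, h = 2.
For the less obvious constraints — constraint 2: h + m = 7; constraint 3: k - h = 1; constraint 6: j + k = 5 — and the others hold by inspection.

Satisfiable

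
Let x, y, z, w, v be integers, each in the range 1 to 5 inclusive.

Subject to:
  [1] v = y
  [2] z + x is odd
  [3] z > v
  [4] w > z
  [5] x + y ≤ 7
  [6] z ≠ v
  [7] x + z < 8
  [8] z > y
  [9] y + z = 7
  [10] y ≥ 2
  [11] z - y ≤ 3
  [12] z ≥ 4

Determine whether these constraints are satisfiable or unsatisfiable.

Take x = 3, y = 3, z = 4, w = 5, v = 3. Then constraint 5: x + y = 6; constraint 7: x + z = 7; constraint 9: y + z = 7, and every other listed constraint is also met.

Satisfiable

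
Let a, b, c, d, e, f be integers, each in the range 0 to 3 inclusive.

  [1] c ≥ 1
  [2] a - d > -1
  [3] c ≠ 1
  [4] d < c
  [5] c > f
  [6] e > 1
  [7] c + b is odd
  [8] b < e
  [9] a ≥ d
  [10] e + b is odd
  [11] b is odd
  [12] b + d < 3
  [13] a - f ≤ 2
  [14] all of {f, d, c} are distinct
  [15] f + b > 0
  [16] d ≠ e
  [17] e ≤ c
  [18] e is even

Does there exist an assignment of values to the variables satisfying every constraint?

Satisfiable

Try a = 2, b = 1, c = 2, d = 1, e = 2, f = 0.
Check constraint 2: a - d = 1; constraint 12: b + d = 2; constraint 13: a - f = 2. The remaining constraints are straightforward to verify.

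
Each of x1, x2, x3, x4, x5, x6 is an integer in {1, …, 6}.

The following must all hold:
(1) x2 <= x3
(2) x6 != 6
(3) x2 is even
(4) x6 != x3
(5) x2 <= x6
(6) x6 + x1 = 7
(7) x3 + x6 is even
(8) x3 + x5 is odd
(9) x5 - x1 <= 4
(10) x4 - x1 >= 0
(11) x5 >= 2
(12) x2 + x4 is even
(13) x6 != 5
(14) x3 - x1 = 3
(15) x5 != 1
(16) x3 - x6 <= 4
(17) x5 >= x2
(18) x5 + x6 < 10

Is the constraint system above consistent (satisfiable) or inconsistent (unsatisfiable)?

Try x1 = 3, x2 = 4, x3 = 6, x4 = 6, x5 = 5, x6 = 4.
Check constraint 6: x6 + x1 = 7; constraint 9: x5 - x1 = 2; constraint 10: x4 - x1 = 3. The remaining constraints are straightforward to verify.

Satisfiable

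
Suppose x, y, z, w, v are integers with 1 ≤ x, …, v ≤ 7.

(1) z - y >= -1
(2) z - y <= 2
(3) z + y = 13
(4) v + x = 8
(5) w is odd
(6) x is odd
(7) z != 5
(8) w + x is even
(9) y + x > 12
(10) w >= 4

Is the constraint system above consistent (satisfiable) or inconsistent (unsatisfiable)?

Satisfiable

Take x = 7, y = 7, z = 6, w = 7, v = 1. Then constraint 1: z - y = -1; constraint 2: z - y = -1, and every other listed constraint is also met.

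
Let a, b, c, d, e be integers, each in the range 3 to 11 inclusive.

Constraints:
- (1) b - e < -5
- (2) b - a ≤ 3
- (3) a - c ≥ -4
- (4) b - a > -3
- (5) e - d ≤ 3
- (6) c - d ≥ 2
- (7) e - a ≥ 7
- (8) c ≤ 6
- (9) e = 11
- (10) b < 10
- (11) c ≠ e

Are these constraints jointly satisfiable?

Unsatisfiable

Constraints 3, 5, 6, and 7 give c − d ≥ 2, d − e ≥ -3, e − a ≥ 7, a − c ≥ -4.
Adding all 4 inequalities: the left sides telescope to 0, and the right sides sum to 2 + (-3) + 7 + (-4) = 2. So 0 ≥ 2, which is false.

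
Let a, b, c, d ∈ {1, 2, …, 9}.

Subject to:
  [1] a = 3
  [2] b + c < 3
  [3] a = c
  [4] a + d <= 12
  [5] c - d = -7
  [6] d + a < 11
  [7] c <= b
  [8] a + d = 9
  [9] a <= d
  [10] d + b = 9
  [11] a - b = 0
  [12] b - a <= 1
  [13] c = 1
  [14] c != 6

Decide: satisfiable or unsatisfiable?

Unsatisfiable

Constraint 1 fixes a = 3 and constraint 13 fixes c = 1, but constraint 3 requires a = c. Since 3 ≠ 1, contradiction.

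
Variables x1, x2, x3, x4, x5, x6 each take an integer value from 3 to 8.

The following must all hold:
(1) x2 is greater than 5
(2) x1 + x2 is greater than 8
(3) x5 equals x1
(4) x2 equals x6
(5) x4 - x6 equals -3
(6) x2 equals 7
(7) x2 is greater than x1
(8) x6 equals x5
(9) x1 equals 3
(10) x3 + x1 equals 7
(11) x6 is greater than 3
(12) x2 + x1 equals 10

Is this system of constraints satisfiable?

Constraint 6 fixes x2 = 7 and constraint 9 fixes x1 = 3. Constraints 3, 4, and 8 give x2 = x6 = x5 = x1, so x2 = x1. But 7 ≠ 3 — contradiction.

Unsatisfiable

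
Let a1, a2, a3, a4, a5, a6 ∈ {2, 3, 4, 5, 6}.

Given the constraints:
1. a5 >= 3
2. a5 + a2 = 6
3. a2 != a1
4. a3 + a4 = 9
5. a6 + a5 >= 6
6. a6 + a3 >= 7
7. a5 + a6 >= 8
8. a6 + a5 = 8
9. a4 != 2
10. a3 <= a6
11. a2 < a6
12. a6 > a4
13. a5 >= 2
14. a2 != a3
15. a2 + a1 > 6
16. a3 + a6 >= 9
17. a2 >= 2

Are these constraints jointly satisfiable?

Satisfiable

The assignment a1 = 6, a2 = 3, a3 = 5, a4 = 4, a5 = 3, a6 = 5 works:
  constraint 2 holds since a5 + a2 = 6.
  constraint 4 holds since a3 + a4 = 9.
  constraint 5 holds since a6 + a5 = 8.
The rest check out directly.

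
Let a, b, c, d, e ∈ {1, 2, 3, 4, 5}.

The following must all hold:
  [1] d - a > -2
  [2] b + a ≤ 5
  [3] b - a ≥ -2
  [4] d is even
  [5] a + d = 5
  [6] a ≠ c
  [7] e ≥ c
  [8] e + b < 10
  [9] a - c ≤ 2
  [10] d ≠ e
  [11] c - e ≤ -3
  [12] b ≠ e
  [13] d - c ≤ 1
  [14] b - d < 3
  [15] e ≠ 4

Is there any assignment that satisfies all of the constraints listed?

Satisfiable

Setting (a, b, c, d, e) = (3, 2, 2, 2, 5) satisfies everything: constraint 1: d - a = -1; constraint 2: b + a = 5; constraint 3: b - a = -1, and the others follow.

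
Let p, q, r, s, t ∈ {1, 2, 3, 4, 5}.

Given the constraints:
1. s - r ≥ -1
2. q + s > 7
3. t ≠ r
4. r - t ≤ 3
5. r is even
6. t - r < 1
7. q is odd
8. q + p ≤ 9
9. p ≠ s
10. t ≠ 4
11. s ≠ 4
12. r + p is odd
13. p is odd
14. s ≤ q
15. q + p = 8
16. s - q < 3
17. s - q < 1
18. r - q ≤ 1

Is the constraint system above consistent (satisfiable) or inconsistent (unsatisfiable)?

Try p = 3, q = 5, r = 4, s = 5, t = 3.
Check constraint 1: s - r = 1; constraint 2: q + s = 10; constraint 4: r - t = 1. The remaining constraints are straightforward to verify.

Satisfiable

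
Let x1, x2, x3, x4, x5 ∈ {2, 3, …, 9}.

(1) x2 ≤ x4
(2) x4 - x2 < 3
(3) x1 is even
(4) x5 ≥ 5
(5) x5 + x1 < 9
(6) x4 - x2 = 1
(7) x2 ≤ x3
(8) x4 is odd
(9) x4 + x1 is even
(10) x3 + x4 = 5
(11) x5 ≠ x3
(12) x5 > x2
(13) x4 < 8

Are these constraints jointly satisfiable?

Constraint 8 makes x4 odd and constraint 3 makes x1 even, so x4 + x1 must be odd. Constraint 9 says x4 + x1 is even — contradiction.

Unsatisfiable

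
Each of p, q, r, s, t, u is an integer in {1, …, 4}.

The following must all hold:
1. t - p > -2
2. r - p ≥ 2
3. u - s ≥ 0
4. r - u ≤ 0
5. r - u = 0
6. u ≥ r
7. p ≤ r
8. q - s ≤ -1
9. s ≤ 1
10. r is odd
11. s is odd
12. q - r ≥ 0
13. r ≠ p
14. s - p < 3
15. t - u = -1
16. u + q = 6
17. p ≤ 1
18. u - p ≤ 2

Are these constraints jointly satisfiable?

Constraints 2, 3, 8, 12, and 18 give q − r ≥ 0, r − p ≥ 2, p − u ≥ -2, u − s ≥ 0, s − q ≥ 1.
Adding all 5 inequalities: the left sides telescope to 0, and the right sides sum to 0 + 2 + (-2) + 0 + 1 = 1. So 0 ≥ 1, which is false.

Unsatisfiable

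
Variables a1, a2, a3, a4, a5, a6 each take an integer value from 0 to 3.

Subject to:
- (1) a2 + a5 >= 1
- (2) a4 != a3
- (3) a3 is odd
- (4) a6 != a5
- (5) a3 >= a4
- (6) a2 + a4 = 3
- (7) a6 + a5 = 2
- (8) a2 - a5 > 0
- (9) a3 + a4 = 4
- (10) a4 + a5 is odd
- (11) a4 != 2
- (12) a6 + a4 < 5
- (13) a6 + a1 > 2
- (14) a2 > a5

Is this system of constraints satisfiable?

Try a1 = 3, a2 = 2, a3 = 3, a4 = 1, a5 = 0, a6 = 2.
Check constraint 1: a2 + a5 = 2; constraint 6: a2 + a4 = 3; constraint 7: a6 + a5 = 2. The remaining constraints are straightforward to verify.

Satisfiable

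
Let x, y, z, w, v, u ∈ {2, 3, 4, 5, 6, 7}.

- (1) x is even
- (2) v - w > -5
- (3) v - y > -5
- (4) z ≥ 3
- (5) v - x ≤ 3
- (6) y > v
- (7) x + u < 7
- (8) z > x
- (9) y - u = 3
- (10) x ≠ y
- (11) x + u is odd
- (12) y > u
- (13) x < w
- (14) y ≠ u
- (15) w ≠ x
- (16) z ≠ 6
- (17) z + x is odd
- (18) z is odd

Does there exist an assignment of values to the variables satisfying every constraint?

Try x = 2, y = 6, z = 7, w = 7, v = 3, u = 3.
Check constraint 2: v - w = -4; constraint 3: v - y = -3. The remaining constraints are straightforward to verify.

Satisfiable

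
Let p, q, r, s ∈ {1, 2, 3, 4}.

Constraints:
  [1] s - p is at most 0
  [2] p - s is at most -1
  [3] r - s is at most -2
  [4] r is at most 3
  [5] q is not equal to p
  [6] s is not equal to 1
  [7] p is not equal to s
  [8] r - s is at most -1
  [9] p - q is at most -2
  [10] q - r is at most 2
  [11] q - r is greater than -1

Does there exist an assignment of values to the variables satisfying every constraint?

Unsatisfiable

Constraints 1, 8, 9, and 10 give s − r ≥ 1, r − q ≥ -2, q − p ≥ 2, p − s ≥ 0.
Adding all 4 inequalities: the left sides telescope to 0, and the right sides sum to 1 + (-2) + 2 + 0 = 1. So 0 ≥ 1, which is false.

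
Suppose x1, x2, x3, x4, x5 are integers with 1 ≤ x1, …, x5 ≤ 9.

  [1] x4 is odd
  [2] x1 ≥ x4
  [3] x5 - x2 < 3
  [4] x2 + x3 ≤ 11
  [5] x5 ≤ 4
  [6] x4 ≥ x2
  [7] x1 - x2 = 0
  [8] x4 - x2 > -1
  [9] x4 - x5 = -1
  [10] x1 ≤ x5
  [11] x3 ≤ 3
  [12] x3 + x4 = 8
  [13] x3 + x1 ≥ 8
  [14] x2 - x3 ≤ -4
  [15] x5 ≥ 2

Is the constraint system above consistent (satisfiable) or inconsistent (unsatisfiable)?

From constraint 11: x3 ≤ 3. From constraints 5 and 10: x1 ≤ x5 ≤ 4. Hence x3 + x1 ≤ 7. But constraint 13 requires x3 + x1 ≥ 8, and 8 > 7. Contradiction.

Unsatisfiable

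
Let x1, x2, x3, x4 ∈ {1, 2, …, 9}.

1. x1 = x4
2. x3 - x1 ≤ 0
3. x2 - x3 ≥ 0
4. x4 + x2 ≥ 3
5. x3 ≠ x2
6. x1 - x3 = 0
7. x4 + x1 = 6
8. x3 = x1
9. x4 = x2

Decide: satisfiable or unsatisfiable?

From constraints 1, 8, and 9, x3 = x1 = x4 = x2, so x3 = x2. But constraint 5 says x3 ≠ x2. Contradiction.

Unsatisfiable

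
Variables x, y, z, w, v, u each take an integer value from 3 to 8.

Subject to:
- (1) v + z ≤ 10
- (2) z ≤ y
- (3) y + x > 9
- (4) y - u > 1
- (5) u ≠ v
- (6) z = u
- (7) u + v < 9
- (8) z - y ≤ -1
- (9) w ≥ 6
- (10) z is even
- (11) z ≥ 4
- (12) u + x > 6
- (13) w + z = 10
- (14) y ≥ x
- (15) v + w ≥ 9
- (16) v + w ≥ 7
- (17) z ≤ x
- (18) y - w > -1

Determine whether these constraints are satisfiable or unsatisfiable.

Setting (x, y, z, w, v, u) = (4, 6, 4, 6, 3, 4) satisfies everything: constraint 1: v + z = 7; constraint 3: y + x = 10; constraint 4: y - u = 2, and the others follow.

Satisfiable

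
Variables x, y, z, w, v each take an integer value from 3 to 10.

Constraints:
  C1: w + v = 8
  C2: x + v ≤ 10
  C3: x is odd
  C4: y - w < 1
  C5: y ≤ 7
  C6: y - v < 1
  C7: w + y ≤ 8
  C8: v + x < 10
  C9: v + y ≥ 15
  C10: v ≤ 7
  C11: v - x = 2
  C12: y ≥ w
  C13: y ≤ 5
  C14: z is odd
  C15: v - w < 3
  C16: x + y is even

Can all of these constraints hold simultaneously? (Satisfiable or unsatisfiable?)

From constraint 10: v ≤ 7. From constraint 5: y ≤ 7. Hence v + y ≤ 14. But constraint 9 requires v + y ≥ 15, and 15 > 14. Contradiction.

Unsatisfiable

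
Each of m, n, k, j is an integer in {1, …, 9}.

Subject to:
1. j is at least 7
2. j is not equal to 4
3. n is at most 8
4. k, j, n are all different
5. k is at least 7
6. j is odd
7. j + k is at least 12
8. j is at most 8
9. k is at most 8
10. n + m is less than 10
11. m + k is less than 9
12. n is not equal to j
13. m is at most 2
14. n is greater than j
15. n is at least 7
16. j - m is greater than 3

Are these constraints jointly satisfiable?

Unsatisfiable

Constraints 1, 3, 5, 8, 9, and 15 confine each of k, j, n to the 2 values {7, 8}.
Constraint 4 requires all 3 of them to be distinct, but only 2 values are available — impossible by the pigeonhole principle.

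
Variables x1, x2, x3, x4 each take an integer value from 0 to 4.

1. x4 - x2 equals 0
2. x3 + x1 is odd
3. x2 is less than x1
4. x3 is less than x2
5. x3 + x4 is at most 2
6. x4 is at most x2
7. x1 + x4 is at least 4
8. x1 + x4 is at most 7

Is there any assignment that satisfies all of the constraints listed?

The assignment x1 = 3, x2 = 1, x3 = 0, x4 = 1 works:
  constraint 1 holds since x4 - x2 = 0.
  constraint 5 holds since x3 + x4 = 1.
The rest check out directly.

Satisfiable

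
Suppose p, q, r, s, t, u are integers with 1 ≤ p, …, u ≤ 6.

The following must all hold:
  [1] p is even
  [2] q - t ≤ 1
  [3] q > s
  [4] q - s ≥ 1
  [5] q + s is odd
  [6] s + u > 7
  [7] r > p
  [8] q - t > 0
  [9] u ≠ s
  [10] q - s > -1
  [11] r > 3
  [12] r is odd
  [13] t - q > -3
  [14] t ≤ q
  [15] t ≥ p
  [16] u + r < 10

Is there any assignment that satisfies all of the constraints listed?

Satisfiable

Try p = 4, q = 6, r = 5, s = 5, t = 5, u = 3.
Check constraint 2: q - t = 1; constraint 4: q - s = 1. The remaining constraints are straightforward to verify.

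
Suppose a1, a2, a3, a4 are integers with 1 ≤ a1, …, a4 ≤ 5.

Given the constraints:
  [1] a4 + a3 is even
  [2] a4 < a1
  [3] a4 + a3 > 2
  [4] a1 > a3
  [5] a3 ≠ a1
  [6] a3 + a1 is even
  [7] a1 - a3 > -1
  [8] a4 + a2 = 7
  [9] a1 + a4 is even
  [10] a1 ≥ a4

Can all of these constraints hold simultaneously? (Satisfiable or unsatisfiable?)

Satisfiable

The assignment a1 = 4, a2 = 5, a3 = 2, a4 = 2 works:
  constraint 3 holds since a4 + a3 = 4.
  constraint 7 holds since a1 - a3 = 2.
  constraint 8 holds since a4 + a2 = 7.
The rest check out directly.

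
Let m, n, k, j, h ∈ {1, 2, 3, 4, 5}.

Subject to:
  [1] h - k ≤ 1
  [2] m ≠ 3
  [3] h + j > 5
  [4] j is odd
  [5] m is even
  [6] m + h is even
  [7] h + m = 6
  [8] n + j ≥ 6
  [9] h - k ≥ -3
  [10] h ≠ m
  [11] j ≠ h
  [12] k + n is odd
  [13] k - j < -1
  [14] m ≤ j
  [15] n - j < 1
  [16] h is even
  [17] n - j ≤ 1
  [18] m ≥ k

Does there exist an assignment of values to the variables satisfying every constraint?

Satisfiable

One satisfying assignment is m = 4, n = 4, k = 3, j = 5, h = 2.
For the less obvious constraints — constraint 1: h - k = -1; constraint 3: h + j = 7; constraint 7: h + m = 6 — and the others hold by inspection.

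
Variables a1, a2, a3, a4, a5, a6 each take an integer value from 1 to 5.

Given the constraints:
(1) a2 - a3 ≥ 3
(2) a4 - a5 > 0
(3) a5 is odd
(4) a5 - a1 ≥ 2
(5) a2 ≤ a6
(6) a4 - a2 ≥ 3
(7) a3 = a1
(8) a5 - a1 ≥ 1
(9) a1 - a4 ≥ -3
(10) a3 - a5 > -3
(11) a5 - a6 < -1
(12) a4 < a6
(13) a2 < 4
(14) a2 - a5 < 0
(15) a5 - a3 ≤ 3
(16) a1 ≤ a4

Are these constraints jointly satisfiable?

Constraints 1, 4, 6, 9, and 15 give a3 − a5 ≥ -3, a5 − a1 ≥ 2, a1 − a4 ≥ -3, a4 − a2 ≥ 3, a2 − a3 ≥ 3.
Adding all 5 inequalities: the left sides telescope to 0, and the right sides sum to (-3) + 2 + (-3) + 3 + 3 = 2. So 0 ≥ 2, which is false.

Unsatisfiable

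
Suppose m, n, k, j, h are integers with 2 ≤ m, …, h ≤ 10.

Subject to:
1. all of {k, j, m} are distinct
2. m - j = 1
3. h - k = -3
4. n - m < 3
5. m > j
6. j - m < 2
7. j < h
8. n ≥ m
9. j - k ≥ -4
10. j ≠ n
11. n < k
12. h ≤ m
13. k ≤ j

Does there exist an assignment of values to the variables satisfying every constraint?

Unsatisfiable

Constraints 7, 8, 11, 12, and 13 give m ≤ n, n < k, k ≤ j, j < h, h ≤ m. Chaining: m ≤ n < k ≤ j < h ≤ m, which forces m < m — impossible.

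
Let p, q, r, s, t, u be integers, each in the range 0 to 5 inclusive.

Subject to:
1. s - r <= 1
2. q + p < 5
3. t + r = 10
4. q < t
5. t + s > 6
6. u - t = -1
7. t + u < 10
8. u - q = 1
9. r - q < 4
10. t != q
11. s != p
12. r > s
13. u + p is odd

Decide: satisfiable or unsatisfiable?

One satisfying assignment is p = 1, q = 3, r = 5, s = 4, t = 5, u = 4.
For the less obvious constraints — constraint 1: s - r = -1; constraint 2: q + p = 4; constraint 3: t + r = 10 — and the others hold by inspection.

Satisfiable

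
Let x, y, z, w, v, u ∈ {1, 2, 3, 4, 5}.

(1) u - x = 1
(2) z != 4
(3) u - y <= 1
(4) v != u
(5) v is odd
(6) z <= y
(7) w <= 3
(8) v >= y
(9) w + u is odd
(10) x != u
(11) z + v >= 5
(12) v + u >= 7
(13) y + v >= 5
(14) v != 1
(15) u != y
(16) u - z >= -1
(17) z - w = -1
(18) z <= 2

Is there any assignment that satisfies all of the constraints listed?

Take x = 1, y = 3, z = 2, w = 3, v = 5, u = 2. Then constraint 1: u - x = 1; constraint 3: u - y = -1, and every other listed constraint is also met.

Satisfiable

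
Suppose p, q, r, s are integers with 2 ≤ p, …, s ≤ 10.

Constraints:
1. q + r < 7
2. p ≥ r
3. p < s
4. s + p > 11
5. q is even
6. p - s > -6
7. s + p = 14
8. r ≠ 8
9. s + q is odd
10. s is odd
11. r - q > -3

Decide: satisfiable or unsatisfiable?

Satisfiable

The assignment p = 5, q = 2, r = 2, s = 9 works:
  constraint 1 holds since q + r = 4.
  constraint 4 holds since s + p = 14.
The rest check out directly.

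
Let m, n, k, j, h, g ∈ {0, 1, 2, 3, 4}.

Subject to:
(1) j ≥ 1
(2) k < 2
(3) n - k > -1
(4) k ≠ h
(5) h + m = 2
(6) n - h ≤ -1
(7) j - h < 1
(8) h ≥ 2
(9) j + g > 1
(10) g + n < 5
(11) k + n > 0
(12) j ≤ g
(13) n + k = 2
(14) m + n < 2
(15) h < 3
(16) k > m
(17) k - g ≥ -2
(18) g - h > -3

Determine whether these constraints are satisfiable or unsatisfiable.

Take m = 0, n = 1, k = 1, j = 1, h = 2, g = 1. Then constraint 3: n - k = 0; constraint 5: h + m = 2, and every other listed constraint is also met.

Satisfiable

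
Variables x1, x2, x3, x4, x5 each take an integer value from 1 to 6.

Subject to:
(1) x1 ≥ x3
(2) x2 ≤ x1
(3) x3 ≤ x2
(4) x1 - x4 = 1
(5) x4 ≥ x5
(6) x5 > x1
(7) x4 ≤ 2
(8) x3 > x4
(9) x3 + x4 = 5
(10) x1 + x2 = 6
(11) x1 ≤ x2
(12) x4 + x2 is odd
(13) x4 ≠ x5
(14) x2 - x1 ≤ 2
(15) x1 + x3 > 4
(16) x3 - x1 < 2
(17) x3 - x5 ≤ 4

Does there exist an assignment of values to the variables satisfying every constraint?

Constraints 2, 3, 5, 6, and 8 give x2 ≤ x1, x1 < x5, x5 ≤ x4, x4 < x3, x3 ≤ x2. Chaining: x2 ≤ x1 < x5 ≤ x4 < x3 ≤ x2, which forces x2 < x2 — impossible.

Unsatisfiable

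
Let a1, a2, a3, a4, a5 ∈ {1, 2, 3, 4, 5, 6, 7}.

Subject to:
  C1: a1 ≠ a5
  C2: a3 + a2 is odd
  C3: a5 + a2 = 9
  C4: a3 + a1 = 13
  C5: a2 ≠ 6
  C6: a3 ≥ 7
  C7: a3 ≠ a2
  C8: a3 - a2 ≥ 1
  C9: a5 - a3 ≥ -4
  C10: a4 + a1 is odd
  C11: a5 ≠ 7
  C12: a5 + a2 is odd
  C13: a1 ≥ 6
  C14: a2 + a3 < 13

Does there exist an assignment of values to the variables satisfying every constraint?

Take a1 = 6, a2 = 4, a3 = 7, a4 = 3, a5 = 5. Then constraint 3: a5 + a2 = 9; constraint 4: a3 + a1 = 13, and every other listed constraint is also met.

Satisfiable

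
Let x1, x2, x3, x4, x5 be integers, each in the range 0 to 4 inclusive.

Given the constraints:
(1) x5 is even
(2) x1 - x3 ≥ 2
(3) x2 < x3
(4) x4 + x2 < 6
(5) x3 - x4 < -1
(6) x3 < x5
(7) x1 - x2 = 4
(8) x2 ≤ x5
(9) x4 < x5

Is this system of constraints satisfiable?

One satisfying assignment is x1 = 4, x2 = 0, x3 = 1, x4 = 3, x5 = 4.
For the less obvious constraints — constraint 2: x1 - x3 = 3; constraint 4: x4 + x2 = 3; constraint 5: x3 - x4 = -2 — and the others hold by inspection.

Satisfiable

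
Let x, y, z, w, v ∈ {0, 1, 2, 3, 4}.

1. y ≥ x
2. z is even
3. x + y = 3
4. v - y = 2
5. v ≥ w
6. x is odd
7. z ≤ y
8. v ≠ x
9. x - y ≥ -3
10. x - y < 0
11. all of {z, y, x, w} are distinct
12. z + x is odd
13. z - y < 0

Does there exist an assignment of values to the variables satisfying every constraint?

Satisfiable

Setting (x, y, z, w, v) = (1, 2, 0, 3, 4) satisfies everything: constraint 3: x + y = 3; constraint 4: v - y = 2; constraint 9: x - y = -1, and the others follow.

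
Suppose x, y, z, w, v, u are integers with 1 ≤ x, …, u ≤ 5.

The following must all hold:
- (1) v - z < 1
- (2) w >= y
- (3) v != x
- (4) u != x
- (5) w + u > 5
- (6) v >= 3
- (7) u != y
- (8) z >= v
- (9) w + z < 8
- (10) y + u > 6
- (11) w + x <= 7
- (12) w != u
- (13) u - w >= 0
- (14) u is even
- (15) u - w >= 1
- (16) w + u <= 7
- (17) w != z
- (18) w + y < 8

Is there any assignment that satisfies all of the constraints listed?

Setting (x, y, z, w, v, u) = (1, 3, 4, 3, 4, 4) satisfies everything: constraint 1: v - z = 0; constraint 5: w + u = 7; constraint 9: w + z = 7, and the others follow.

Satisfiable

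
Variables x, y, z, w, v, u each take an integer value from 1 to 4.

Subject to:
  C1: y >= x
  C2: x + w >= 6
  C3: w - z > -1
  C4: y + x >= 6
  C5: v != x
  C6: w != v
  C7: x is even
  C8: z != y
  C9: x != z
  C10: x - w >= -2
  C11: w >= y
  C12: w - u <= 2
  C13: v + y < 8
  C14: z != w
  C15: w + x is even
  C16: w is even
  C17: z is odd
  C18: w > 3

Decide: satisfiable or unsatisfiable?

The assignment x = 2, y = 4, z = 3, w = 4, v = 1, u = 4 works:
  constraint 2 holds since x + w = 6.
  constraint 3 holds since w - z = 1.
  constraint 4 holds since y + x = 6.
The rest check out directly.

Satisfiable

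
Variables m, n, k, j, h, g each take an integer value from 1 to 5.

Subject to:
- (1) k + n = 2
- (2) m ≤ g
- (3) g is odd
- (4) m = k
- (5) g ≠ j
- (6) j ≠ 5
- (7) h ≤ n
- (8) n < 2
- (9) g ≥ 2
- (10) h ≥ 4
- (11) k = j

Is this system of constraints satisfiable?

Unsatisfiable

From constraints 7 and 10: n ≥ h and h ≥ 4, so n ≥ 4. From constraint 8: n ≤ 1. But 1 < 4, so no value of n works.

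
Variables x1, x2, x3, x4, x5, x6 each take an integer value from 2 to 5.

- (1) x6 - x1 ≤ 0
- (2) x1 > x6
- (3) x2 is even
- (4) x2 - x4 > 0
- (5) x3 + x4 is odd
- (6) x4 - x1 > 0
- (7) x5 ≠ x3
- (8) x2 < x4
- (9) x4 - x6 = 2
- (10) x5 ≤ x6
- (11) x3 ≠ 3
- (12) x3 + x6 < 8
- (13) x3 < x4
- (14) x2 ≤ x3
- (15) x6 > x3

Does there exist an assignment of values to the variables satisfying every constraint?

Constraints 2, 4, 6, 14, and 15 give x3 < x6, x6 < x1, x1 < x4, x4 < x2, x2 ≤ x3. Chaining: x3 < x6 < x1 < x4 < x2 ≤ x3, which forces x3 < x3 — impossible.

Unsatisfiable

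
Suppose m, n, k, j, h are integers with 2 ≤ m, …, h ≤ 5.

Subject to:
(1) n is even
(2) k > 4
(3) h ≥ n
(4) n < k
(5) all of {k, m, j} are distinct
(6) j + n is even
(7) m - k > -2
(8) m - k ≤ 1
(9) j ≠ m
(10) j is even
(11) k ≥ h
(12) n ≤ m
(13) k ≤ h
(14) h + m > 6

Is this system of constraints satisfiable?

Take m = 4, n = 4, k = 5, j = 2, h = 5. Then constraint 7: m - k = -1; constraint 8: m - k = -1; constraint 14: h + m = 9, and every other listed constraint is also met.

Satisfiable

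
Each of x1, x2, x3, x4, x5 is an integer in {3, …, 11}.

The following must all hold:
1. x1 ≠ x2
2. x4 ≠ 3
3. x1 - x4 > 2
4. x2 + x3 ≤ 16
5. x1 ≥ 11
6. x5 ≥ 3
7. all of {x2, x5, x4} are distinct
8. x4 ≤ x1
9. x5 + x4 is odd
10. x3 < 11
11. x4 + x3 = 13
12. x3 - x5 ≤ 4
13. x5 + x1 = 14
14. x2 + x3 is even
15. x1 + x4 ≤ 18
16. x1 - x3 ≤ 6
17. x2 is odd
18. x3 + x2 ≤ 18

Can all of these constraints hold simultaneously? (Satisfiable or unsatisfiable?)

Try x1 = 11, x2 = 9, x3 = 7, x4 = 6, x5 = 3.
Check constraint 3: x1 - x4 = 5; constraint 4: x2 + x3 = 16. The remaining constraints are straightforward to verify.

Satisfiable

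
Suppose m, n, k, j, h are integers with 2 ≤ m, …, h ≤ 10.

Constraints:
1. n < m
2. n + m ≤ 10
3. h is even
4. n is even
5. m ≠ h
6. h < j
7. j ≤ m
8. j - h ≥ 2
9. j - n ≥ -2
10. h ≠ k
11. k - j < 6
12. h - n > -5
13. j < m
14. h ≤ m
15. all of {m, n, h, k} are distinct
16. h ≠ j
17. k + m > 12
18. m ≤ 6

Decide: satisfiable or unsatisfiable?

Try m = 6, n = 4, k = 9, j = 5, h = 2.
Check constraint 2: n + m = 10; constraint 8: j - h = 3; constraint 9: j - n = 1. The remaining constraints are straightforward to verify.

Satisfiable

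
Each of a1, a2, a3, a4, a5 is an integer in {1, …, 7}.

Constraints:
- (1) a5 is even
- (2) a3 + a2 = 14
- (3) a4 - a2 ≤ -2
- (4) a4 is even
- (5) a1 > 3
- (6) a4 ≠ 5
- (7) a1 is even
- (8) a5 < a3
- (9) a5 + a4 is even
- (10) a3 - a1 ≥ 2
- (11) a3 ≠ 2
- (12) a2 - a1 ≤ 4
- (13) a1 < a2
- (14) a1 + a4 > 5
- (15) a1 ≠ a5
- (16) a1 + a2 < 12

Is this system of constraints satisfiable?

Try a1 = 4, a2 = 7, a3 = 7, a4 = 2, a5 = 2.
Check constraint 2: a3 + a2 = 14; constraint 3: a4 - a2 = -5. The remaining constraints are straightforward to verify.

Satisfiable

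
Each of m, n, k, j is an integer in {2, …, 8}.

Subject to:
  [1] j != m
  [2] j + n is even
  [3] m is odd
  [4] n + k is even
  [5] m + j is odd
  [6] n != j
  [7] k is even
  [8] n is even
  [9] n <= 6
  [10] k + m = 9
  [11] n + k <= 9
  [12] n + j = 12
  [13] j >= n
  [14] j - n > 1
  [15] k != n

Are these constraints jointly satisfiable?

Satisfiable

The assignment m = 7, n = 4, k = 2, j = 8 works:
  constraint 10 holds since k + m = 9.
  constraint 11 holds since n + k = 6.
The rest check out directly.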